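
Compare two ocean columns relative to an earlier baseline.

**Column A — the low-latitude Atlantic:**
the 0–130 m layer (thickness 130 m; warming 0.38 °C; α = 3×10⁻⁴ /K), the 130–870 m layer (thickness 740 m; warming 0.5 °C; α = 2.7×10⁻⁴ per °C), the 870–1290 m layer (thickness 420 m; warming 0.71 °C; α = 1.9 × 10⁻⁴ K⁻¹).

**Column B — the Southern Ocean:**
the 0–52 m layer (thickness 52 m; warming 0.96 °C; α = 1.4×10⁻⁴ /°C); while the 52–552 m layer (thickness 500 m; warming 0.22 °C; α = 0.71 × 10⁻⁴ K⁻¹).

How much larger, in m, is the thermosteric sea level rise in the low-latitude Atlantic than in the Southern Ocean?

A 0–130 m: 0.38 × 130 × 3×10⁻⁴ = 0.01482 m
A 2.7×10⁻⁴ × 0.5 × 740 = 0.09990 m
A 870–1290 m: 0.71 × 420 × 1.9×10⁻⁴ = 0.056658 m
A total: 0.171378 m
B Layer 1: 0.96 × 52 × 1.4×10⁻⁴ = 0.0069888 m
B 0.22 × 500 × 0.71×10⁻⁴ = 0.00781 m
B total: 0.0147988 m
Difference: 0.171378 − 0.0147988 = 0.1565792 m

Δh_A − Δh_B ≈ 0.16 m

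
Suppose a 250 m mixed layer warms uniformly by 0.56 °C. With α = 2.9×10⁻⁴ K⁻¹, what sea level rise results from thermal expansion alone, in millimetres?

Δh = αΔT·H = 2.9×10⁻⁴ × 0.56 × 250 = 0.04060 m

40.6 mm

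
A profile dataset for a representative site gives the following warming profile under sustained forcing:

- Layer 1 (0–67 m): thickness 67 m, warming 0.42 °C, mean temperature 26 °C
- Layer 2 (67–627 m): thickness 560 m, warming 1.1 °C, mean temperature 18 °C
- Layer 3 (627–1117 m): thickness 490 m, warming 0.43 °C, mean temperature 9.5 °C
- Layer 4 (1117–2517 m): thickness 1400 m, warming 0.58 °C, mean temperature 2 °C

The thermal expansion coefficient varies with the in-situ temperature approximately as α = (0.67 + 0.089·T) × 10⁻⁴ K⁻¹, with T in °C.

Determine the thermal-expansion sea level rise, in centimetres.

25 cm

Layer 1: α = (0.67 + 0.089×26)×10⁻⁴ = 2.984×10⁻⁴ K⁻¹
Layer 2: α = (0.67 + 0.089×18)×10⁻⁴ = 2.272×10⁻⁴ K⁻¹
Layer 3: α = (0.67 + 0.089×9.5)×10⁻⁴ = 1.5155×10⁻⁴ K⁻¹
Layer 4: α = (0.67 + 0.089×2)×10⁻⁴ = 0.848×10⁻⁴ K⁻¹
0–67 m: 0.42 × 67 × 2.984×10⁻⁴ = 0.008396976 m
67–627 m: 2.272×10⁻⁴ × 1.1 × 560 = 0.1399552 m
627–1117 m: 0.43 × 490 × 1.5155×10⁻⁴ = 0.031931585 m
1117–2517 m: 0.848×10⁻⁴ × 1400 × 0.58 = 0.0688576 m
Δh = 0.008396976 + 0.1399552 + 0.031931585 + 0.0688576 = 0.249141361 m ≈ 25 cm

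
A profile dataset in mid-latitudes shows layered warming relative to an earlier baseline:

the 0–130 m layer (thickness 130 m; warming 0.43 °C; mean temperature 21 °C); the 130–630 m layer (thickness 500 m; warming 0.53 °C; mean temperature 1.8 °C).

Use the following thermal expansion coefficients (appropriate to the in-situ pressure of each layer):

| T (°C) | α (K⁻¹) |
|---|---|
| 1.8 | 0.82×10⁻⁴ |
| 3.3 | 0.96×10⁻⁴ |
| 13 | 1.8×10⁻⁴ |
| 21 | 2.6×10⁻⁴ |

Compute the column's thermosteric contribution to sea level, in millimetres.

Layer 1 at 21 °C → α = 2.6×10⁻⁴ K⁻¹
Layer 2 at 1.8 °C → α = 0.82×10⁻⁴ K⁻¹
0.43 × 2.6×10⁻⁴ × 130 = 0.014534 m
0.82×10⁻⁴ × 500 × 0.53 = 0.02173 m
Δh = 0.014534 + 0.02173 = 0.036264 m

36 mm of thermosteric rise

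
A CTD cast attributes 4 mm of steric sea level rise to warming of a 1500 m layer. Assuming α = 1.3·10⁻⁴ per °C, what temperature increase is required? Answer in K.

ΔT = Δh/(αH) = 0.004 / (1.3×10⁻⁴ × 1500) ≈ 0.02051 K

ΔT ≈ 0.0205 K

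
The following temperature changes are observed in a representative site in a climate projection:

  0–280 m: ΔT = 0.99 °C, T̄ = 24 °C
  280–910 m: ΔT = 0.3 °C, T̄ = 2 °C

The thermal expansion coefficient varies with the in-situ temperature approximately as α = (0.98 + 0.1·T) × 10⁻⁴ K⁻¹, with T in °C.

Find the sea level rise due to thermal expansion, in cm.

11.6 cm of thermosteric rise

Layer 1: α = (0.98 + 0.1×24)×10⁻⁴ = 3.38×10⁻⁴ K⁻¹
Layer 2: α = (0.98 + 0.1×2)×10⁻⁴ = 1.18×10⁻⁴ K⁻¹
0–280 m: 3.38×10⁻⁴ × 280 × 0.99 = 0.0936936 m
280–910 m: 630 × 1.18×10⁻⁴ × 0.3 = 0.022302 m
Δh = 0.0936936 + 0.022302 = 0.1159956 m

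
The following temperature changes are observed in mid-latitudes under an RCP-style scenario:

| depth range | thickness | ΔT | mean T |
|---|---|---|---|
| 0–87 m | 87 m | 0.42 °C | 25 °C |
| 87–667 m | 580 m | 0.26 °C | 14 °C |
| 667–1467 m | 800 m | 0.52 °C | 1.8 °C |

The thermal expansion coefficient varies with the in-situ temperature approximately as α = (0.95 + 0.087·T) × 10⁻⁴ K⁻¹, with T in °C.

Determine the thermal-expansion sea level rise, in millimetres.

90.1 mm

Layer 1: α = (0.95 + 0.087×25)×10⁻⁴ = 3.125×10⁻⁴ K⁻¹
Layer 2: α = (0.95 + 0.087×14)×10⁻⁴ = 2.168×10⁻⁴ K⁻¹
Layer 3: α = (0.95 + 0.087×1.8)×10⁻⁴ = 1.1066×10⁻⁴ K⁻¹
87 × 3.125×10⁻⁴ × 0.42 = 0.01141875 m
Layer 2: 580 × 2.168×10⁻⁴ × 0.26 = 0.03269344 m
0.52 × 1.1066×10⁻⁴ × 800 = 0.04603456 m
Δh = 0.01141875 + 0.03269344 + 0.04603456 = 0.09014675 m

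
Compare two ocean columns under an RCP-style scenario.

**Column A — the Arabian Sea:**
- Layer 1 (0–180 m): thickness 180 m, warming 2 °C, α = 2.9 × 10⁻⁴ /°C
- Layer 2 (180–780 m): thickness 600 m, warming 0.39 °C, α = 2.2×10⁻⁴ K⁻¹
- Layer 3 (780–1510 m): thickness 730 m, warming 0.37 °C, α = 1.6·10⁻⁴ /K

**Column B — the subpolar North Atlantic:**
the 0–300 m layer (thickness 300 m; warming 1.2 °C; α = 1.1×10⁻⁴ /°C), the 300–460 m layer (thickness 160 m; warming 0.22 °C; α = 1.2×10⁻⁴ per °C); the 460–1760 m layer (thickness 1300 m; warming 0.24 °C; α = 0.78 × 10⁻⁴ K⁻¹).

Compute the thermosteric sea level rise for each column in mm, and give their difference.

A 0–180 m: 2.9×10⁻⁴ × 2 × 180 = 0.10440 m
A 0.39 × 600 × 2.2×10⁻⁴ = 0.05148 m
A 0.37 × 1.6×10⁻⁴ × 730 = 0.043216 m
A total: 0.199096 m
B 300 × 1.1×10⁻⁴ × 1.2 = 0.03960 m
B 0.22 × 160 × 1.2×10⁻⁴ = 0.004224 m
B 460–1760 m: 0.24 × 0.78×10⁻⁴ × 1300 = 0.024336 m
B total: 0.06816 m
Difference: 0.199096 − 0.06816 = 0.130936 m

Δh_A ≈ 199 mm, Δh_B ≈ 68.2 mm; difference ≈ 131 mm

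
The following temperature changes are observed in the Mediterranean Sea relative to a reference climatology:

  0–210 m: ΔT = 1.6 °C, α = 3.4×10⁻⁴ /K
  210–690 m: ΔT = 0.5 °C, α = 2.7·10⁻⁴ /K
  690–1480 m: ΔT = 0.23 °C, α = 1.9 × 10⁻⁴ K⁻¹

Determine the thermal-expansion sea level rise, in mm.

Layer 1: 210 × 3.4×10⁻⁴ × 1.6 = 0.11424 m
210–690 m: 2.7×10⁻⁴ × 480 × 0.5 = 0.06480 m
690–1480 m: 0.23 × 790 × 1.9×10⁻⁴ = 0.034523 m
Δh = 0.11424 + 0.06480 + 0.034523 = 0.213563 m

214 mm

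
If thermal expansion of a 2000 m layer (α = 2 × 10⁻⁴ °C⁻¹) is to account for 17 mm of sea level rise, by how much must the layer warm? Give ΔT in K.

ΔT ≈ 0.043 K

ΔT = Δh/(αH) = 0.017 / (2×10⁻⁴ × 2000) = 0.04250 K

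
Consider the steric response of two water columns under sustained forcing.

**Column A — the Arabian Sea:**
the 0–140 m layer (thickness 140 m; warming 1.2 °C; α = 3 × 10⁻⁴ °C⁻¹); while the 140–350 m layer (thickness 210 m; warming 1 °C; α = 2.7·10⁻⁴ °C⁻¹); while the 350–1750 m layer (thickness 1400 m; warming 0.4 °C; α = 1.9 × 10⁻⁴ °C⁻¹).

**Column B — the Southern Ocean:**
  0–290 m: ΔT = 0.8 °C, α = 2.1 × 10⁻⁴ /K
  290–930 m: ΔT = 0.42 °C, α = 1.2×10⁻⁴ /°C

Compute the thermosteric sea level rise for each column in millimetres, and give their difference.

A Layer 1: 3×10⁻⁴ × 140 × 1.2 = 0.05040 m
A Layer 2: 1 × 210 × 2.7×10⁻⁴ = 0.05670 m
A Layer 3: 1.9×10⁻⁴ × 1400 × 0.4 = 0.10640 m
A total: 0.21350 m
B Layer 1: 0.8 × 290 × 2.1×10⁻⁴ = 0.04872 m
B Layer 2: 640 × 1.2×10⁻⁴ × 0.42 = 0.032256 m
B total: 0.080976 m
Difference: 0.21350 − 0.080976 = 0.132524 m

A: 214 mm; B: 81.0 mm; difference 133 mm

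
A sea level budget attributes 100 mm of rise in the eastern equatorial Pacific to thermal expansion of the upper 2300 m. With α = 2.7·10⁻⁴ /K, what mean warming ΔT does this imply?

ΔT ≈ 0.161 K

ΔT = Δh/(αH) = 0.1 / (2.7×10⁻⁴ × 2300) ≈ 0.1610 K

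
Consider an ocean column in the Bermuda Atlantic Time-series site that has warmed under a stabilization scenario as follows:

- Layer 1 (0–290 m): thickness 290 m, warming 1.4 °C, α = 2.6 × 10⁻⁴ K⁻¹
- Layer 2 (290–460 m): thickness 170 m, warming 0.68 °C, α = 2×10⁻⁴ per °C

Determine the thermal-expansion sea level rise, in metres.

290 × 1.4 × 2.6×10⁻⁴ = 0.10556 m
Layer 2: 2×10⁻⁴ × 0.68 × 170 = 0.02312 m
Δh = 0.10556 + 0.02312 = 0.12868 m ≈ 0.129 m

0.129 m of thermosteric rise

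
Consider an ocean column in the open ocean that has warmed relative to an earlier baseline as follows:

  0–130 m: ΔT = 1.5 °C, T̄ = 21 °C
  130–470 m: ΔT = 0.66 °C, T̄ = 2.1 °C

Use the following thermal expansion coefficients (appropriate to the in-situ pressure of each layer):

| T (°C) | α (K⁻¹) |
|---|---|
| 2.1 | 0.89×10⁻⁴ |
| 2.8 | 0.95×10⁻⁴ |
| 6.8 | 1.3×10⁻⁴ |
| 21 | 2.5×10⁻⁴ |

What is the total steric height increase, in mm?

Layer 1 at 21 °C → α = 2.5×10⁻⁴ K⁻¹
Layer 2 at 2.1 °C → α = 0.89×10⁻⁴ K⁻¹
Layer 1: 2.5×10⁻⁴ × 130 × 1.5 = 0.04875 m
130–470 m: 340 × 0.89×10⁻⁴ × 0.66 = 0.0199716 m
Δh = 0.04875 + 0.0199716 = 0.0687216 m ≈ 69 mm

about 69 mm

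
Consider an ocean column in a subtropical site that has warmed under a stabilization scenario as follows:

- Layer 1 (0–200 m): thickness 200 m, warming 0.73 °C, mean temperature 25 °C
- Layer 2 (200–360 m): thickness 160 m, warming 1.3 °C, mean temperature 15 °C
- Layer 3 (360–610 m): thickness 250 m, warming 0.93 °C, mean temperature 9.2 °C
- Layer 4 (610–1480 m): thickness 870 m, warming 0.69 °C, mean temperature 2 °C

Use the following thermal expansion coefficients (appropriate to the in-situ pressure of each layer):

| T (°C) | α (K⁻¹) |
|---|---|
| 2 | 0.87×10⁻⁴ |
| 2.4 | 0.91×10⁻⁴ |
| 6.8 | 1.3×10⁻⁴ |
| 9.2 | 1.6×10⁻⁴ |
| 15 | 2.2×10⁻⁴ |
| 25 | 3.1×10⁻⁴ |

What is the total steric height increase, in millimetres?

Layer 1 at 25 °C → α = 3.1×10⁻⁴ K⁻¹
Layer 2 at 15 °C → α = 2.2×10⁻⁴ K⁻¹
Layer 3 at 9.2 °C → α = 1.6×10⁻⁴ K⁻¹
Layer 4 at 2 °C → α = 0.87×10⁻⁴ K⁻¹
Layer 1: 0.73 × 3.1×10⁻⁴ × 200 = 0.04526 m
200–360 m: 2.2×10⁻⁴ × 160 × 1.3 = 0.04576 m
0.93 × 1.6×10⁻⁴ × 250 = 0.03720 m
0.69 × 0.87×10⁻⁴ × 870 = 0.0522261 m
Δh = 0.04526 + 0.04576 + 0.03720 + 0.0522261 = 0.1804461 m ≈ 180 mm

about 180 mm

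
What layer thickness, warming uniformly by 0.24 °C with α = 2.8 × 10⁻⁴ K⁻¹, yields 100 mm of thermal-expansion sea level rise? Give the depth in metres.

H = Δh/(αΔT) = 0.1 / (2.8×10⁻⁴ × 0.24) ≈ 1488 m

H ≈ 1490 m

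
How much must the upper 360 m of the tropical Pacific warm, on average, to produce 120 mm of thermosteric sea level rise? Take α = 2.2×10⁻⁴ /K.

1.52 K

ΔT = Δh/(αH) = 0.12 / (2.2×10⁻⁴ × 360) ≈ 1.515 K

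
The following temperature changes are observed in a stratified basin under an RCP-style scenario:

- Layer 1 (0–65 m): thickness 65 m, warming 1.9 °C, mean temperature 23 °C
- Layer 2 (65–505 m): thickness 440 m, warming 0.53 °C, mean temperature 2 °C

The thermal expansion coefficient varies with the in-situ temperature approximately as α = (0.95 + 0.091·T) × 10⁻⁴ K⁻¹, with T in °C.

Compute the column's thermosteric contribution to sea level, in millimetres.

64.0 mm of thermosteric rise

Layer 1: α = (0.95 + 0.091×23)×10⁻⁴ = 3.043×10⁻⁴ K⁻¹
Layer 2: α = (0.95 + 0.091×2)×10⁻⁴ = 1.132×10⁻⁴ K⁻¹
0–65 m: 3.043×10⁻⁴ × 1.9 × 65 = 0.03758105 m
0.53 × 440 × 1.132×10⁻⁴ = 0.02639824 m
Δh = 0.03758105 + 0.02639824 = 0.06397929 m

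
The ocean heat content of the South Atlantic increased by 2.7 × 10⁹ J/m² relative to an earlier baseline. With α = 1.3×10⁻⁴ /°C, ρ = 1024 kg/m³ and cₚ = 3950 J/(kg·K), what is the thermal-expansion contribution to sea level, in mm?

Δh = αQ/(ρcₚ) = 1.3×10⁻⁴ × 2.7×10⁹ / (1024 × 3950) ≈ 0.086778 m

about 86.8 mm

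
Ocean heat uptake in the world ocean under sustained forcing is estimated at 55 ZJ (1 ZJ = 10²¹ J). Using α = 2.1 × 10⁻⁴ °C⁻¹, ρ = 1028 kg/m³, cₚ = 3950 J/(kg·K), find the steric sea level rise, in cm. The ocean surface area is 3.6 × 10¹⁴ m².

Per unit area: Q = 55×10²¹ / (3.6×10¹⁴) ≈ 1.528×10⁸ J/m²
Δh = αQ/(ρcₚ) = 2.1×10⁻⁴ × 1.528×10⁸ / (1028 × 3950) ≈ 0.0079023 m

0.79 cm of thermosteric rise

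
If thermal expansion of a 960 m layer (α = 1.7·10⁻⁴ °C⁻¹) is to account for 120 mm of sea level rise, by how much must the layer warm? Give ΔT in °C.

0.735 °C

ΔT = Δh/(αH) = 0.12 / (1.7×10⁻⁴ × 960) ≈ 0.7353 °C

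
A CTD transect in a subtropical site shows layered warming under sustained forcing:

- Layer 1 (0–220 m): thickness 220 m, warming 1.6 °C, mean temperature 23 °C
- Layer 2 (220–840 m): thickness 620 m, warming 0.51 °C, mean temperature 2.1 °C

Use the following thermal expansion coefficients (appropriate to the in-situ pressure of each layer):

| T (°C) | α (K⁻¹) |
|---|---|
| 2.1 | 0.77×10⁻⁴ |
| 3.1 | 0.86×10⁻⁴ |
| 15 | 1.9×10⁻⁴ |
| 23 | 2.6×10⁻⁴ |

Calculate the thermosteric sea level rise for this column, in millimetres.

Δh = 116 mm

Layer 1 at 23 °C → α = 2.6×10⁻⁴ K⁻¹
Layer 2 at 2.1 °C → α = 0.77×10⁻⁴ K⁻¹
0–220 m: 2.6×10⁻⁴ × 220 × 1.6 = 0.09152 m
0.77×10⁻⁴ × 620 × 0.51 = 0.0243474 m
Δh = 0.09152 + 0.0243474 = 0.1158674 m ≈ 116 mm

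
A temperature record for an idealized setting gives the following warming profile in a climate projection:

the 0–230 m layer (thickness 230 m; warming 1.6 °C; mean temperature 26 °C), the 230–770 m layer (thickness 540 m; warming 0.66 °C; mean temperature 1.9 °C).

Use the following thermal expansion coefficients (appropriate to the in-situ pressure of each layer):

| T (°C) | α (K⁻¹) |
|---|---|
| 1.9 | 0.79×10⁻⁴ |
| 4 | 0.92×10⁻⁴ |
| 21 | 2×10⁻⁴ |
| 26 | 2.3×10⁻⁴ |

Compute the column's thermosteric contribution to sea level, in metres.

0.113 m

Layer 1 at 26 °C → α = 2.3×10⁻⁴ K⁻¹
Layer 2 at 1.9 °C → α = 0.79×10⁻⁴ K⁻¹
0–230 m: 230 × 1.6 × 2.3×10⁻⁴ = 0.08464 m
0.66 × 0.79×10⁻⁴ × 540 = 0.0281556 m
Δh = 0.08464 + 0.0281556 = 0.1127956 m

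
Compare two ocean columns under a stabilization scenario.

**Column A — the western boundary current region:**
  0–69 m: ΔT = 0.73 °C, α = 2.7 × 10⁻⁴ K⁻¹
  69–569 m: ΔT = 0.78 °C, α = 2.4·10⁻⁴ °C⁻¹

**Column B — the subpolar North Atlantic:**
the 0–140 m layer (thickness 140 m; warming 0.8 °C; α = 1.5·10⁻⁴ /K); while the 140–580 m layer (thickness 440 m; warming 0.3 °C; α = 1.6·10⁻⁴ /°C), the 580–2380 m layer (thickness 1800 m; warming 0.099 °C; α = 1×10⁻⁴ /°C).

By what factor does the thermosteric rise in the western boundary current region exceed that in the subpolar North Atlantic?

A Layer 1: 69 × 2.7×10⁻⁴ × 0.73 = 0.0135999 m
A 69–569 m: 0.78 × 2.4×10⁻⁴ × 500 = 0.09360 m
A total: 0.1071999 m
B 140 × 0.8 × 1.5×10⁻⁴ = 0.01680 m
B Layer 2: 1.6×10⁻⁴ × 0.3 × 440 = 0.02112 m
B 580–2380 m: 1800 × 1×10⁻⁴ × 0.099 = 0.01782 m
B total: 0.05574 m
Ratio: 0.1071999 / 0.05574 ≈ 1.923

≈ 1.92×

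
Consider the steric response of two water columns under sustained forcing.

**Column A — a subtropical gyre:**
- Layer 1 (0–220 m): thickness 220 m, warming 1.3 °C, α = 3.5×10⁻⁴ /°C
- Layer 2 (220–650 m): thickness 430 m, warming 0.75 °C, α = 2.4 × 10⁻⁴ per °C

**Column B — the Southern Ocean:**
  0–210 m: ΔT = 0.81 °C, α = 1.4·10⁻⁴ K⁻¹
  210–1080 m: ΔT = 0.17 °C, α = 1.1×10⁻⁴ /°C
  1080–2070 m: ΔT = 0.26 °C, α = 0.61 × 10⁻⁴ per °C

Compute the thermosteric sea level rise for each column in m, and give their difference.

A 1.3 × 3.5×10⁻⁴ × 220 = 0.10010 m
A 220–650 m: 2.4×10⁻⁴ × 0.75 × 430 = 0.07740 m
A total: 0.17750 m
B 210 × 1.4×10⁻⁴ × 0.81 = 0.023814 m
B Layer 2: 1.1×10⁻⁴ × 0.17 × 870 = 0.016269 m
B 0.61×10⁻⁴ × 0.26 × 990 = 0.0157014 m
B total: 0.0557844 m
Difference: 0.17750 − 0.0557844 = 0.1217156 m

Δh_A ≈ 0.178 m, Δh_B ≈ 0.0558 m; difference ≈ 0.122 m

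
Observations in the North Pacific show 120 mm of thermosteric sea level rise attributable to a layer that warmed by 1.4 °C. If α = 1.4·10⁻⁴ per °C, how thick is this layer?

about 612 m

H = Δh/(αΔT) = 0.12 / (1.4×10⁻⁴ × 1.4) ≈ 612.2 m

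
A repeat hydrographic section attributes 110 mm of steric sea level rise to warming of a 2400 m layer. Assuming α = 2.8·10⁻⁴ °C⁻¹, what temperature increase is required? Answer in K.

ΔT = Δh/(αH) = 0.11 / (2.8×10⁻⁴ × 2400) ≈ 0.1637 K

ΔT ≈ 0.164 K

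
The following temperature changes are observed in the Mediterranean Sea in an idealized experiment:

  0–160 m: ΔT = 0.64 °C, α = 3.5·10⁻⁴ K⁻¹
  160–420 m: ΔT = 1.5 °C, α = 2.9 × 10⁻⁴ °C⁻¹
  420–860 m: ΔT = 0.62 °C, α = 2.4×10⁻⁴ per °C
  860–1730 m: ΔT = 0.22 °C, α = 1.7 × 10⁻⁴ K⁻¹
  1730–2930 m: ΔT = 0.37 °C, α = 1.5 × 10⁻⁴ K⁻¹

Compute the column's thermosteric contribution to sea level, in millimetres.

310 mm

Layer 1: 3.5×10⁻⁴ × 0.64 × 160 = 0.03584 m
160–420 m: 2.9×10⁻⁴ × 1.5 × 260 = 0.11310 m
420–860 m: 2.4×10⁻⁴ × 440 × 0.62 = 0.065472 m
Layer 4: 1.7×10⁻⁴ × 870 × 0.22 = 0.032538 m
0.37 × 1200 × 1.5×10⁻⁴ = 0.06660 m
Δh = 0.03584 + 0.11310 + 0.065472 + 0.032538 + 0.06660 = 0.31355 m ≈ 310 mm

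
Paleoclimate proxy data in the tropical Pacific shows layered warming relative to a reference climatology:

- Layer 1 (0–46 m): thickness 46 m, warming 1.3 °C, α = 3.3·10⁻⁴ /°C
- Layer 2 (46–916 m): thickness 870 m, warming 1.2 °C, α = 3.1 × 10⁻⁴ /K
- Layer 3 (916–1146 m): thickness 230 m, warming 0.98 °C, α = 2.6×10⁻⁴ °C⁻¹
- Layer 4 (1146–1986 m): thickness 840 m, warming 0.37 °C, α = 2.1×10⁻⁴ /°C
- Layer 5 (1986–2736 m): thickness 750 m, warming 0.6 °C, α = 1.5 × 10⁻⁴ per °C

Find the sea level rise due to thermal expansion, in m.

Δh ≈ 0.535 m

Layer 1: 46 × 3.3×10⁻⁴ × 1.3 = 0.019734 m
46–916 m: 1.2 × 3.1×10⁻⁴ × 870 = 0.32364 m
Layer 3: 230 × 0.98 × 2.6×10⁻⁴ = 0.058604 m
840 × 0.37 × 2.1×10⁻⁴ = 0.065268 m
Layer 5: 1.5×10⁻⁴ × 750 × 0.6 = 0.06750 m
Δh = 0.019734 + 0.32364 + 0.058604 + 0.065268 + 0.06750 = 0.534746 m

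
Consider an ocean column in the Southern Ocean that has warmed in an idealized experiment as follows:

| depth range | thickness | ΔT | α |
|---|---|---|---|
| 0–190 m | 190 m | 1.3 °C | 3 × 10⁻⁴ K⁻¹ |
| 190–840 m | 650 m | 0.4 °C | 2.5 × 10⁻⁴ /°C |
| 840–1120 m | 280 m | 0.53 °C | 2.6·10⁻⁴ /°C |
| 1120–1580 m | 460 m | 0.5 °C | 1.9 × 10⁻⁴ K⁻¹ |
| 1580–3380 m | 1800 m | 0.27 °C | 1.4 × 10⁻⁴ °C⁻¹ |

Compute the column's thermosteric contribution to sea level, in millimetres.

Layer 1: 3×10⁻⁴ × 190 × 1.3 = 0.07410 m
Layer 2: 2.5×10⁻⁴ × 650 × 0.4 = 0.06500 m
840–1120 m: 2.6×10⁻⁴ × 0.53 × 280 = 0.038584 m
1120–1580 m: 460 × 0.5 × 1.9×10⁻⁴ = 0.04370 m
1580–3380 m: 1.4×10⁻⁴ × 1800 × 0.27 = 0.06804 m
Δh = 0.07410 + 0.06500 + 0.038584 + 0.04370 + 0.06804 = 0.289424 m

289 mm of thermosteric rise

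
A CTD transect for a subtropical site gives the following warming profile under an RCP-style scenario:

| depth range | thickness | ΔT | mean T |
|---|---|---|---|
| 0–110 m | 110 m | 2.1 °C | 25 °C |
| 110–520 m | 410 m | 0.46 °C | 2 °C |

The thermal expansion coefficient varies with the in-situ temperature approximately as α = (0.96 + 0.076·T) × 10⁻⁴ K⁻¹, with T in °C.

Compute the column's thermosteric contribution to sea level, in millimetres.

Layer 1: α = (0.96 + 0.076×25)×10⁻⁴ = 2.86×10⁻⁴ K⁻¹
Layer 2: α = (0.96 + 0.076×2)×10⁻⁴ = 1.112×10⁻⁴ K⁻¹
0–110 m: 2.86×10⁻⁴ × 110 × 2.1 = 0.066066 m
Layer 2: 410 × 1.112×10⁻⁴ × 0.46 = 0.02097232 m
Δh = 0.066066 + 0.02097232 = 0.08703832 m

Δh ≈ 87.0 mm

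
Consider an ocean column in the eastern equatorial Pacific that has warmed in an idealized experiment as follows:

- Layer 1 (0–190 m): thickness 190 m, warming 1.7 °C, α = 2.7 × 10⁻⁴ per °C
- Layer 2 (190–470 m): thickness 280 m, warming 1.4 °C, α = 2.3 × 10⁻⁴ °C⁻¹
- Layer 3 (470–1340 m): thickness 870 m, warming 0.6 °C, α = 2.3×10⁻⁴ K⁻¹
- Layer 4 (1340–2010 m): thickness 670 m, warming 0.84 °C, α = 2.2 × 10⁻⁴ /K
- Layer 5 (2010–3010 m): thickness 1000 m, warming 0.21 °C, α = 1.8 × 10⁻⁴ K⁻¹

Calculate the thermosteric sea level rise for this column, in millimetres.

Δh = 459 mm

Layer 1: 2.7×10⁻⁴ × 1.7 × 190 = 0.08721 m
280 × 2.3×10⁻⁴ × 1.4 = 0.09016 m
470–1340 m: 2.3×10⁻⁴ × 0.6 × 870 = 0.12006 m
1340–2010 m: 2.2×10⁻⁴ × 670 × 0.84 = 0.123816 m
0.21 × 1000 × 1.8×10⁻⁴ = 0.03780 m
Δh = 0.08721 + 0.09016 + 0.12006 + 0.123816 + 0.03780 = 0.459046 m ≈ 459 mm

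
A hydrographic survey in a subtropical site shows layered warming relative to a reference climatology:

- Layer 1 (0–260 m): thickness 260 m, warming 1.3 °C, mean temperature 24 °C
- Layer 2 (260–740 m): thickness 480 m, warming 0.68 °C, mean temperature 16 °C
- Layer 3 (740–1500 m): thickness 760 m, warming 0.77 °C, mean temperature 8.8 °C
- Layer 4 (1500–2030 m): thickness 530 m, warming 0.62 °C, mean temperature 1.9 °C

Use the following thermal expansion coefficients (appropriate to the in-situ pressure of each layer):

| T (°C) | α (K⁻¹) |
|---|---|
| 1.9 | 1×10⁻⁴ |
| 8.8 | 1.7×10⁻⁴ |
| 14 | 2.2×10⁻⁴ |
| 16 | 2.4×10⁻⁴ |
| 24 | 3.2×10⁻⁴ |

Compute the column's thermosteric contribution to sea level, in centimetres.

Layer 1 at 24 °C → α = 3.2×10⁻⁴ K⁻¹
Layer 2 at 16 °C → α = 2.4×10⁻⁴ K⁻¹
Layer 3 at 8.8 °C → α = 1.7×10⁻⁴ K⁻¹
Layer 4 at 1.9 °C → α = 1×10⁻⁴ K⁻¹
260 × 3.2×10⁻⁴ × 1.3 = 0.10816 m
260–740 m: 480 × 0.68 × 2.4×10⁻⁴ = 0.078336 m
1.7×10⁻⁴ × 760 × 0.77 = 0.099484 m
Layer 4: 1×10⁻⁴ × 530 × 0.62 = 0.03286 m
Δh = 0.10816 + 0.078336 + 0.099484 + 0.03286 = 0.31884 m ≈ 32 cm

32 cm of thermosteric rise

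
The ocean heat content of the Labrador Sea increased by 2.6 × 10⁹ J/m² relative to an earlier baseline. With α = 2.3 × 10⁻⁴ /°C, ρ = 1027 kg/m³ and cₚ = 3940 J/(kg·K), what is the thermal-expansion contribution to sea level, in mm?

Δh = αQ/(ρcₚ) = 2.3×10⁻⁴ × 2.6×10⁹ / (1027 × 3940) ≈ 0.14779 m

Δh ≈ 150 mm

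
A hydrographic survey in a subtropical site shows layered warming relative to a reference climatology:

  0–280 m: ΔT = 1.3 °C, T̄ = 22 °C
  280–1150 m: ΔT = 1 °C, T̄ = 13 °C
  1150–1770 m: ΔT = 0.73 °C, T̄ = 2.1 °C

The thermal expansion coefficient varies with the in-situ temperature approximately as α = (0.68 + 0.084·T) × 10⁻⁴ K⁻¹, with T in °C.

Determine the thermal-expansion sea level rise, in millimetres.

Layer 1: α = (0.68 + 0.084×22)×10⁻⁴ = 2.528×10⁻⁴ K⁻¹
Layer 2: α = (0.68 + 0.084×13)×10⁻⁴ = 1.772×10⁻⁴ K⁻¹
Layer 3: α = (0.68 + 0.084×2.1)×10⁻⁴ = 0.8564×10⁻⁴ K⁻¹
0–280 m: 1.3 × 280 × 2.528×10⁻⁴ = 0.0920192 m
1.772×10⁻⁴ × 870 × 1 = 0.154164 m
Layer 3: 620 × 0.8564×10⁻⁴ × 0.73 = 0.038760664 m
Δh = 0.0920192 + 0.154164 + 0.038760664 = 0.284943864 m

285 mm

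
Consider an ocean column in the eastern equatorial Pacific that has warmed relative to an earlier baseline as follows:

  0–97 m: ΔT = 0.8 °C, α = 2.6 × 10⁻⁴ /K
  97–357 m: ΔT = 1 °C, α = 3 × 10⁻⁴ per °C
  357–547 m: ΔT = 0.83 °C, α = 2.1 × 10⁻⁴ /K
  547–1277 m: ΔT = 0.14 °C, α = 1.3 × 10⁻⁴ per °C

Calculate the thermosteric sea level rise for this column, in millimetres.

145 mm of thermosteric rise

0–97 m: 0.8 × 2.6×10⁻⁴ × 97 = 0.020176 m
3×10⁻⁴ × 1 × 260 = 0.07800 m
190 × 0.83 × 2.1×10⁻⁴ = 0.033117 m
Layer 4: 730 × 0.14 × 1.3×10⁻⁴ = 0.013286 m
Δh = 0.020176 + 0.07800 + 0.033117 + 0.013286 = 0.144579 m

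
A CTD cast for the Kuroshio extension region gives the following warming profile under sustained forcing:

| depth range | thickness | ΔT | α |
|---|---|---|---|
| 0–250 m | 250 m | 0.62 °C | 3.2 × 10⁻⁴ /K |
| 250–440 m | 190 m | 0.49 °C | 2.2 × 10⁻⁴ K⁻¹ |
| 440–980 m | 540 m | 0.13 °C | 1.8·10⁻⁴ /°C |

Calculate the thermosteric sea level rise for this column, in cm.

8.27 cm

250 × 3.2×10⁻⁴ × 0.62 = 0.04960 m
Layer 2: 190 × 2.2×10⁻⁴ × 0.49 = 0.020482 m
440–980 m: 0.13 × 540 × 1.8×10⁻⁴ = 0.012636 m
Δh = 0.04960 + 0.020482 + 0.012636 = 0.082718 m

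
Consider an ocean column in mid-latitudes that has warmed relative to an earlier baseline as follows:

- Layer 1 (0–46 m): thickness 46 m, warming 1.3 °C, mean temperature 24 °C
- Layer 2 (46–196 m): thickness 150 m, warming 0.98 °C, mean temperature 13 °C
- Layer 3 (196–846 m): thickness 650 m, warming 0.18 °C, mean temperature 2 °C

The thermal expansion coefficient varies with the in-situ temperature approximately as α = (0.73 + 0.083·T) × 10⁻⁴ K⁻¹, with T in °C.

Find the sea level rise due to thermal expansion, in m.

Layer 1: α = (0.73 + 0.083×24)×10⁻⁴ = 2.722×10⁻⁴ K⁻¹
Layer 2: α = (0.73 + 0.083×13)×10⁻⁴ = 1.809×10⁻⁴ K⁻¹
Layer 3: α = (0.73 + 0.083×2)×10⁻⁴ = 0.896×10⁻⁴ K⁻¹
Layer 1: 46 × 2.722×10⁻⁴ × 1.3 = 0.01627756 m
46–196 m: 0.98 × 1.809×10⁻⁴ × 150 = 0.0265923 m
0.896×10⁻⁴ × 650 × 0.18 = 0.0104832 m
Δh = 0.01627756 + 0.0265923 + 0.0104832 = 0.05335306 m

about 0.0534 m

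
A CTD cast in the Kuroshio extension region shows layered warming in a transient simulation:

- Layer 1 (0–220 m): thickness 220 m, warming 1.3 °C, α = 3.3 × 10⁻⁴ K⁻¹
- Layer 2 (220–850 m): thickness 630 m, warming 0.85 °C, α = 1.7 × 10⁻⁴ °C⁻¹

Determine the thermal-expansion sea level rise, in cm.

0–220 m: 1.3 × 220 × 3.3×10⁻⁴ = 0.09438 m
Layer 2: 1.7×10⁻⁴ × 0.85 × 630 = 0.091035 m
Δh = 0.09438 + 0.091035 = 0.185415 m ≈ 19 cm

19 cm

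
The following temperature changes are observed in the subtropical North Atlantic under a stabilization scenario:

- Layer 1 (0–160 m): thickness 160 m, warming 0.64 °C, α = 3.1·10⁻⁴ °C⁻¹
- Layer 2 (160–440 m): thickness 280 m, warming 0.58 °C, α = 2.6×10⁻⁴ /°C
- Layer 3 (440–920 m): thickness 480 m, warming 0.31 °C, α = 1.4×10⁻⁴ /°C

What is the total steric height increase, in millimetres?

Layer 1: 0.64 × 3.1×10⁻⁴ × 160 = 0.031744 m
Layer 2: 280 × 0.58 × 2.6×10⁻⁴ = 0.042224 m
1.4×10⁻⁴ × 0.31 × 480 = 0.020832 m
Δh = 0.031744 + 0.042224 + 0.020832 = 0.09480 m ≈ 95 mm

Δh = 95 mm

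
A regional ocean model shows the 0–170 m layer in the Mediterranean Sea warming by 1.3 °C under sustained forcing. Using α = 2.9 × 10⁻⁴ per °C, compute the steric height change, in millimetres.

Δh = αΔT·H = 2.9×10⁻⁴ × 1.3 × 170 = 0.06409 m

64.1 mm of thermosteric rise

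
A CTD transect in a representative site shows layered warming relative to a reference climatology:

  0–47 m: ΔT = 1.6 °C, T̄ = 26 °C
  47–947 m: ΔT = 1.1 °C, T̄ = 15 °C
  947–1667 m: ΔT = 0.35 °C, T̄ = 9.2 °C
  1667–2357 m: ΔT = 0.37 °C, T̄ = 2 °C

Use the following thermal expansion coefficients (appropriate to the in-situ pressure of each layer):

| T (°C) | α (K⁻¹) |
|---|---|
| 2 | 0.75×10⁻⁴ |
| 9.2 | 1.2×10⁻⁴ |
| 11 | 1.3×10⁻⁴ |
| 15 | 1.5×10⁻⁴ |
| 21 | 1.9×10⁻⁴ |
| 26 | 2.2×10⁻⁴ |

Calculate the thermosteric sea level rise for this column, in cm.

Δh = 21.4 cm

Layer 1 at 26 °C → α = 2.2×10⁻⁴ K⁻¹
Layer 2 at 15 °C → α = 1.5×10⁻⁴ K⁻¹
Layer 3 at 9.2 °C → α = 1.2×10⁻⁴ K⁻¹
Layer 4 at 2 °C → α = 0.75×10⁻⁴ K⁻¹
0–47 m: 2.2×10⁻⁴ × 47 × 1.6 = 0.016544 m
Layer 2: 1.5×10⁻⁴ × 1.1 × 900 = 0.14850 m
720 × 0.35 × 1.2×10⁻⁴ = 0.03024 m
1667–2357 m: 0.75×10⁻⁴ × 690 × 0.37 = 0.0191475 m
Δh = 0.016544 + 0.14850 + 0.03024 + 0.0191475 = 0.2144315 m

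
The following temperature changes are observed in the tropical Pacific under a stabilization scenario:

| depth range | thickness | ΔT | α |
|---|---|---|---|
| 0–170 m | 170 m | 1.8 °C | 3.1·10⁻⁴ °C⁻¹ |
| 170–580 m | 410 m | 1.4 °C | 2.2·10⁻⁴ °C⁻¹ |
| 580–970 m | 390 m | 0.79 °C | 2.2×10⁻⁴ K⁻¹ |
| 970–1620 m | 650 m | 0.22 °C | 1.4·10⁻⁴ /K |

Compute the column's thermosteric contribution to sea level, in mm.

Δh = 309 mm

0–170 m: 1.8 × 170 × 3.1×10⁻⁴ = 0.09486 m
2.2×10⁻⁴ × 1.4 × 410 = 0.12628 m
2.2×10⁻⁴ × 0.79 × 390 = 0.067782 m
Layer 4: 650 × 0.22 × 1.4×10⁻⁴ = 0.02002 m
Δh = 0.09486 + 0.12628 + 0.067782 + 0.02002 = 0.308942 m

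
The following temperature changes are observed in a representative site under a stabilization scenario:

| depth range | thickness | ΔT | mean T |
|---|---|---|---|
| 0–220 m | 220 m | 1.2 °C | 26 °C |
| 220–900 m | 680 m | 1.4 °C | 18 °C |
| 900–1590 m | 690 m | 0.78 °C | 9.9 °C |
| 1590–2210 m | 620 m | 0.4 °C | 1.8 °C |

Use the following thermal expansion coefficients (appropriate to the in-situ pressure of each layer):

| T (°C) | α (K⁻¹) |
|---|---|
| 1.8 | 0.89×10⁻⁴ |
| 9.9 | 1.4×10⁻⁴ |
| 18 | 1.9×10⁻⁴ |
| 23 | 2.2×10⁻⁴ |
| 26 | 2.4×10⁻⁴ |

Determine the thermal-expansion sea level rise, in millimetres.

Layer 1 at 26 °C → α = 2.4×10⁻⁴ K⁻¹
Layer 2 at 18 °C → α = 1.9×10⁻⁴ K⁻¹
Layer 3 at 9.9 °C → α = 1.4×10⁻⁴ K⁻¹
Layer 4 at 1.8 °C → α = 0.89×10⁻⁴ K⁻¹
220 × 1.2 × 2.4×10⁻⁴ = 0.06336 m
680 × 1.9×10⁻⁴ × 1.4 = 0.18088 m
900–1590 m: 690 × 0.78 × 1.4×10⁻⁴ = 0.075348 m
620 × 0.4 × 0.89×10⁻⁴ = 0.022072 m
Δh = 0.06336 + 0.18088 + 0.075348 + 0.022072 = 0.34166 m

Δh ≈ 340 mm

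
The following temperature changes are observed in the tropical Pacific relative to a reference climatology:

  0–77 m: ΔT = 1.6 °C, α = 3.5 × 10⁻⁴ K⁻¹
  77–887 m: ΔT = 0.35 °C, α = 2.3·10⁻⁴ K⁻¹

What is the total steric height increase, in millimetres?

1.6 × 3.5×10⁻⁴ × 77 = 0.04312 m
810 × 0.35 × 2.3×10⁻⁴ = 0.065205 m
Δh = 0.04312 + 0.065205 = 0.108325 m ≈ 110 mm

Δh ≈ 110 mm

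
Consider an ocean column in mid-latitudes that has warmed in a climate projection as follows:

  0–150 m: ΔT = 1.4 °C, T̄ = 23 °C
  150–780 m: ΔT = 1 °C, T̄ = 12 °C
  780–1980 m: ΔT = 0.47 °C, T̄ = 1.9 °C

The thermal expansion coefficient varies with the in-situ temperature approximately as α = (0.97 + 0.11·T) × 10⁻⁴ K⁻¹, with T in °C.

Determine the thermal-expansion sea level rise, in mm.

284 mm of thermosteric rise

Layer 1: α = (0.97 + 0.11×23)×10⁻⁴ = 3.5×10⁻⁴ K⁻¹
Layer 2: α = (0.97 + 0.11×12)×10⁻⁴ = 2.29×10⁻⁴ K⁻¹
Layer 3: α = (0.97 + 0.11×1.9)×10⁻⁴ = 1.179×10⁻⁴ K⁻¹
0–150 m: 3.5×10⁻⁴ × 1.4 × 150 = 0.07350 m
Layer 2: 1 × 630 × 2.29×10⁻⁴ = 0.14427 m
780–1980 m: 0.47 × 1.179×10⁻⁴ × 1200 = 0.0664956 m
Δh = 0.07350 + 0.14427 + 0.0664956 = 0.2842656 m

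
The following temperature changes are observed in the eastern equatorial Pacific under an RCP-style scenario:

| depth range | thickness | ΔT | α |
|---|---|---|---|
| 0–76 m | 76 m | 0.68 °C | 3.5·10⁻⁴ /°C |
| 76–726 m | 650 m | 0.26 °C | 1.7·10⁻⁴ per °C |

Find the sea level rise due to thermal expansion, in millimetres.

47 mm

3.5×10⁻⁴ × 0.68 × 76 = 0.018088 m
76–726 m: 1.7×10⁻⁴ × 0.26 × 650 = 0.02873 m
Δh = 0.018088 + 0.02873 = 0.046818 m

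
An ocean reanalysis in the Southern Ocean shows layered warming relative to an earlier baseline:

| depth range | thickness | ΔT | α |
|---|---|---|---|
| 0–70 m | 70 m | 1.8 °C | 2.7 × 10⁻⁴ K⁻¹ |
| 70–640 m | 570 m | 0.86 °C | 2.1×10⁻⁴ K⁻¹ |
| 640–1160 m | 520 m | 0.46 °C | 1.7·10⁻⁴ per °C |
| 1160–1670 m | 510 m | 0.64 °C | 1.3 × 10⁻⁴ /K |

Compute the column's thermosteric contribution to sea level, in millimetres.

70 × 1.8 × 2.7×10⁻⁴ = 0.03402 m
70–640 m: 0.86 × 2.1×10⁻⁴ × 570 = 0.102942 m
Layer 3: 1.7×10⁻⁴ × 520 × 0.46 = 0.040664 m
510 × 0.64 × 1.3×10⁻⁴ = 0.042432 m
Δh = 0.03402 + 0.102942 + 0.040664 + 0.042432 = 0.220058 m ≈ 220 mm

Δh ≈ 220 mm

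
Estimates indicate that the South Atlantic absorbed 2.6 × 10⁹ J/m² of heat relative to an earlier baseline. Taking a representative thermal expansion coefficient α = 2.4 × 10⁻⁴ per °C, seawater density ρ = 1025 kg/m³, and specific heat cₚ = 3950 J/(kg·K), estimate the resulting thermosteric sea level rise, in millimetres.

Δh ≈ 150 mm

Δh = αQ/(ρcₚ) = 2.4×10⁻⁴ × 2.6×10⁹ / (1025 × 3950) ≈ 0.15412 m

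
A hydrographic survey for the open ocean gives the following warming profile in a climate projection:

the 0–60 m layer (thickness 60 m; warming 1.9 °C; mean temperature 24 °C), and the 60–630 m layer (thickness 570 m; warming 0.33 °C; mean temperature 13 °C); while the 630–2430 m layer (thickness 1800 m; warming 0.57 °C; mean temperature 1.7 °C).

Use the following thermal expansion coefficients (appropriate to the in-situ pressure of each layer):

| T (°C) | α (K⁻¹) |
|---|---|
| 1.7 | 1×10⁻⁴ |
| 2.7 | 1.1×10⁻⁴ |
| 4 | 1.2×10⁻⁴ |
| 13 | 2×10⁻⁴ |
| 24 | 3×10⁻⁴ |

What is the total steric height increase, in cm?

Layer 1 at 24 °C → α = 3×10⁻⁴ K⁻¹
Layer 2 at 13 °C → α = 2×10⁻⁴ K⁻¹
Layer 3 at 1.7 °C → α = 1×10⁻⁴ K⁻¹
0–60 m: 3×10⁻⁴ × 60 × 1.9 = 0.03420 m
60–630 m: 2×10⁻⁴ × 570 × 0.33 = 0.03762 m
Layer 3: 1×10⁻⁴ × 1800 × 0.57 = 0.10260 m
Δh = 0.03420 + 0.03762 + 0.10260 = 0.17442 m ≈ 17.4 cm

17.4 cm of thermosteric rise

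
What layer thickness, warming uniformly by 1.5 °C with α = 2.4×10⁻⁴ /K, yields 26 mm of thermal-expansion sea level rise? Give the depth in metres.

about 72.2 m

H = Δh/(αΔT) = 0.026 / (2.4×10⁻⁴ × 1.5) ≈ 72.22 m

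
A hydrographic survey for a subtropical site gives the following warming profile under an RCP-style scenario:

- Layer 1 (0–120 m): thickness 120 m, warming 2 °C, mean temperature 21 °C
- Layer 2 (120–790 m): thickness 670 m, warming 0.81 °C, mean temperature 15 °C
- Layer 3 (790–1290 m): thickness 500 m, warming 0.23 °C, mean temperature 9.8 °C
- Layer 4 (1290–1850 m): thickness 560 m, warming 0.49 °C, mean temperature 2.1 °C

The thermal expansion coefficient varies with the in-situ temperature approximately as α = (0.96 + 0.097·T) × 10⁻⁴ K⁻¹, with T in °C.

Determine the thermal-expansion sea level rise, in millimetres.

Layer 1: α = (0.96 + 0.097×21)×10⁻⁴ = 2.997×10⁻⁴ K⁻¹
Layer 2: α = (0.96 + 0.097×15)×10⁻⁴ = 2.415×10⁻⁴ K⁻¹
Layer 3: α = (0.96 + 0.097×9.8)×10⁻⁴ = 1.9106×10⁻⁴ K⁻¹
Layer 4: α = (0.96 + 0.097×2.1)×10⁻⁴ = 1.1637×10⁻⁴ K⁻¹
Layer 1: 2 × 120 × 2.997×10⁻⁴ = 0.071928 m
Layer 2: 0.81 × 2.415×10⁻⁴ × 670 = 0.13106205 m
Layer 3: 1.9106×10⁻⁴ × 0.23 × 500 = 0.0219719 m
1290–1850 m: 560 × 0.49 × 1.1637×10⁻⁴ = 0.031931928 m
Δh = 0.071928 + 0.13106205 + 0.0219719 + 0.031931928 = 0.256893878 m

about 260 mm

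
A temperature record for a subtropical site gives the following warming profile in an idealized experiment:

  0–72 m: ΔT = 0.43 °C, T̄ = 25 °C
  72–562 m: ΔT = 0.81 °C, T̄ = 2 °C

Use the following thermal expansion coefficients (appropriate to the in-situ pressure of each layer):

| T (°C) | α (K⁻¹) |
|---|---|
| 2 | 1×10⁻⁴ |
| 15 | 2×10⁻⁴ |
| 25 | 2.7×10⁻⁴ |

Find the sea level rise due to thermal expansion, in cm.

Δh ≈ 4.8 cm

Layer 1 at 25 °C → α = 2.7×10⁻⁴ K⁻¹
Layer 2 at 2 °C → α = 1×10⁻⁴ K⁻¹
0–72 m: 72 × 0.43 × 2.7×10⁻⁴ = 0.0083592 m
72–562 m: 1×10⁻⁴ × 490 × 0.81 = 0.03969 m
Δh = 0.0083592 + 0.03969 = 0.0480492 m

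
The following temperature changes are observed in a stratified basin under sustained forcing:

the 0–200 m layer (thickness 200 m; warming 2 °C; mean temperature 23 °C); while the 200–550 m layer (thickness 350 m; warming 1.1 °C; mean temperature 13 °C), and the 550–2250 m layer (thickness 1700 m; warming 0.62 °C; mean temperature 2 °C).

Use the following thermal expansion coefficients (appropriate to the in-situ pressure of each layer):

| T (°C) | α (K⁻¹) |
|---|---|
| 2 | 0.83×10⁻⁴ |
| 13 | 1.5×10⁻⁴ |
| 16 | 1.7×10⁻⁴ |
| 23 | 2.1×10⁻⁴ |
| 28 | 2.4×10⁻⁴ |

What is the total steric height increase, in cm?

Δh = 22.9 cm

Layer 1 at 23 °C → α = 2.1×10⁻⁴ K⁻¹
Layer 2 at 13 °C → α = 1.5×10⁻⁴ K⁻¹
Layer 3 at 2 °C → α = 0.83×10⁻⁴ K⁻¹
2.1×10⁻⁴ × 200 × 2 = 0.08400 m
1.1 × 1.5×10⁻⁴ × 350 = 0.05775 m
550–2250 m: 1700 × 0.62 × 0.83×10⁻⁴ = 0.087482 m
Δh = 0.08400 + 0.05775 + 0.087482 = 0.229232 m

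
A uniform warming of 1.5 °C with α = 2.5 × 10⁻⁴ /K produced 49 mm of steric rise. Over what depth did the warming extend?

H = Δh/(αΔT) = 0.049 / (2.5×10⁻⁴ × 1.5) ≈ 130.7 m

about 131 m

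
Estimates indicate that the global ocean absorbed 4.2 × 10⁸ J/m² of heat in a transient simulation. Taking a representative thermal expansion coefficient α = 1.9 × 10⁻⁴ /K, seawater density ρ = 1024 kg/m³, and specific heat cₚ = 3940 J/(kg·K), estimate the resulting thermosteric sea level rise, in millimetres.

Δh = 19.8 mm

Δh = αQ/(ρcₚ) = 1.9×10⁻⁴ × 4.2×10⁸ / (1024 × 3940) ≈ 0.019779 m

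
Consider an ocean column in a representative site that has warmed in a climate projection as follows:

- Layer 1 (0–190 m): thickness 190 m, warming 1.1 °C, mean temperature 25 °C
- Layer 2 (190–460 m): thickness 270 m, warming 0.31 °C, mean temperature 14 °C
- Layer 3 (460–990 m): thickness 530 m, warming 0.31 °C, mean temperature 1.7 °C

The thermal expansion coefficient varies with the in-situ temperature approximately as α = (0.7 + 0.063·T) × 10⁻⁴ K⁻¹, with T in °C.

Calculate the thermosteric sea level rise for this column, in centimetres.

Layer 1: α = (0.7 + 0.063×25)×10⁻⁴ = 2.275×10⁻⁴ K⁻¹
Layer 2: α = (0.7 + 0.063×14)×10⁻⁴ = 1.582×10⁻⁴ K⁻¹
Layer 3: α = (0.7 + 0.063×1.7)×10⁻⁴ = 0.8071×10⁻⁴ K⁻¹
0–190 m: 2.275×10⁻⁴ × 190 × 1.1 = 0.0475475 m
190–460 m: 270 × 1.582×10⁻⁴ × 0.31 = 0.01324134 m
Layer 3: 530 × 0.8071×10⁻⁴ × 0.31 = 0.013260653 m
Δh = 0.0475475 + 0.01324134 + 0.013260653 = 0.074049493 m ≈ 7.4 cm

7.4 cm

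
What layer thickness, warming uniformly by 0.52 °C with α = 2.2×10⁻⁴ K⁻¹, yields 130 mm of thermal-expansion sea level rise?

about 1140 m

H = Δh/(αΔT) = 0.13 / (2.2×10⁻⁴ × 0.52) ≈ 1136 m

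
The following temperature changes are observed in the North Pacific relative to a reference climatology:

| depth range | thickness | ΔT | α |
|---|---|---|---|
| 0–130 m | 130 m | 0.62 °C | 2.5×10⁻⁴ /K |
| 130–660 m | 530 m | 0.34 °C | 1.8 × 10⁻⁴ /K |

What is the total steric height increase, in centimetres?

2.5×10⁻⁴ × 0.62 × 130 = 0.02015 m
Layer 2: 530 × 0.34 × 1.8×10⁻⁴ = 0.032436 m
Δh = 0.02015 + 0.032436 = 0.052586 m ≈ 5.26 cm

Δh = 5.26 cm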